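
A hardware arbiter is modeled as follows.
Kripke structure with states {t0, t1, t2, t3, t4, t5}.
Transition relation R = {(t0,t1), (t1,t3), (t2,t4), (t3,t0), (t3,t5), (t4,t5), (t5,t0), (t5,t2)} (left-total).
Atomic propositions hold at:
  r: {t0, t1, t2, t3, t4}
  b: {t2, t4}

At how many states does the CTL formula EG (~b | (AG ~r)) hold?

4

Sat(~b) = {t0, t1, t3, t5}
Sat(~r) = {t5}
AG ~r: greatest fixpoint, start Z0 = {t5}, keep only states in Sat with every successor in Z. Z1 = ∅; fixed.
Sat(AG ~r) = ∅
Sat(~b | (AG ~r)) = {t0, t1, t3, t5}
EG (~b | (AG ~r)): greatest fixpoint, start Z0 = {t0, t1, t3, t5}, keep only states in Sat with some successor in Z. Already a fixed point.
Sat(EG (~b | (AG ~r))) = {t0, t1, t3, t5}
|Sat(EG (~b | (AG ~r)))| = |{t0, t1, t3, t5}| = 4.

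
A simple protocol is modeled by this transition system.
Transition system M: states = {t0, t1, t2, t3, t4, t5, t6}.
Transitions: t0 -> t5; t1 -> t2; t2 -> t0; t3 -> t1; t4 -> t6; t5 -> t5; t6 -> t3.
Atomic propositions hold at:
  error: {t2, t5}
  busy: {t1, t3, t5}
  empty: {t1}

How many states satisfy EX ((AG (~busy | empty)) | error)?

3

Sat(~busy) = {t0, t2, t4, t6}
Sat(~busy | empty) = {t0, t1, t2, t4, t6}
AG (~busy | empty): greatest fixpoint, start Z0 = {t0, t1, t2, t4, t6}, keep only states in Sat with every successor in Z. Z1 = {t1, t2, t4}; Z2 = {t1}; Z3 = ∅; fixed.
Sat(AG (~busy | empty)) = ∅
Sat((AG (~busy | empty)) | error) = {t2, t5}
Sat(EX ((AG (~busy | empty)) | error)) = {s : some successor in {t2, t5}} = {t0, t1, t5}
|Sat(EX ((AG (~busy | empty)) | error))| = |{t0, t1, t5}| = 3.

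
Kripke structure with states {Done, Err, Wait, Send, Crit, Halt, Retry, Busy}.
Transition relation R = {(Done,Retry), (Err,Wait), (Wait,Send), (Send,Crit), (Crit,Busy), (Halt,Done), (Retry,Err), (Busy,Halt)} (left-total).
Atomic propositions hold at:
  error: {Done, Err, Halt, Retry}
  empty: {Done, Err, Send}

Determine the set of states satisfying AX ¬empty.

Sat(¬empty) = {Wait, Crit, Halt, Retry, Busy}
Sat(AX ¬empty) = {s : every successor in {Wait, Crit, Halt, Retry, Busy}} = {Done, Err, Send, Crit, Busy}

{Done, Err, Send, Crit, Busy}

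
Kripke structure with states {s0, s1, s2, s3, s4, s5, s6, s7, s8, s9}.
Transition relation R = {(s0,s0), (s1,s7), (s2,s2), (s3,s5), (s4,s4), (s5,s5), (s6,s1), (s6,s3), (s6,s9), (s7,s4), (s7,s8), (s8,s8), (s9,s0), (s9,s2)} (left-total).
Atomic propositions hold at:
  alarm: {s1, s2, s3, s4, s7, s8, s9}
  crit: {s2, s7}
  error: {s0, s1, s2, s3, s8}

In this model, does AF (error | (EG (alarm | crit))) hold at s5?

Sat(alarm | crit) = {s1, s2, s3, s4, s7, s8, s9}
EG (alarm | crit): greatest fixpoint, start Z0 = {s1, s2, s3, s4, s7, s8, s9}, keep only states in Sat with some successor in Z. Z1 = {s1, s2, s4, s7, s8, s9}; fixed.
Sat(EG (alarm | crit)) = {s1, s2, s4, s7, s8, s9}
Sat(error | (EG (alarm | crit))) = {s0, s1, s2, s3, s4, s7, s8, s9}
AF (error | (EG (alarm | crit))): least fixpoint, start Z0 = {s0, s1, s2, s3, s4, s7, s8, s9}, add states with every successor in Z. Z1 = {s0, s1, s2, s3, s4, s6, s7, s8, s9}; fixed.
Sat(AF (error | (EG (alarm | crit)))) = {s0, s1, s2, s3, s4, s6, s7, s8, s9}
s5 ∉ Sat(AF (error | (EG (alarm | crit)))) = {s0, s1, s2, s3, s4, s6, s7, s8, s9}, so the formula does not hold at s5.

No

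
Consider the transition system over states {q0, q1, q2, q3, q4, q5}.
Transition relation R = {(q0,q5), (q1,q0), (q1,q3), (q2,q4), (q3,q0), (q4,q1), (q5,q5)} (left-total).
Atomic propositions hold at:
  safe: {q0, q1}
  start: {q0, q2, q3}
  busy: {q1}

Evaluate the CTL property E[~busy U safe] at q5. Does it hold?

Sat(~busy) = {q0, q2, q3, q4, q5}
E[~busy U safe]: least fixpoint, start Z0 = Sat(safe) = {q0, q1}, add states in Sat(~busy) with some successor in Z. Z1 = {q0, q1, q3, q4}; Z2 = {q0, q1, q2, q3, q4}; fixed.
Sat(E[~busy U safe]) = {q0, q1, q2, q3, q4}
q5 ∉ Sat(E[~busy U safe]) = {q0, q1, q2, q3, q4}, so the formula does not hold at q5.

No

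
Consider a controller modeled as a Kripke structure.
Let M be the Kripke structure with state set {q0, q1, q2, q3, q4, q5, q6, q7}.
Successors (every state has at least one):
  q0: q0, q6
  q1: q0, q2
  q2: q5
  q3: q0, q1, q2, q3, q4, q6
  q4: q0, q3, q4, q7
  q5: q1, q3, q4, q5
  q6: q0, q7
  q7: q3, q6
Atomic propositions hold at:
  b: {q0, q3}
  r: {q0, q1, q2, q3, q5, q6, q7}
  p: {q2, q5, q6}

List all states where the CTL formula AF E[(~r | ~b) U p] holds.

Sat(~r) = {q4}
Sat(~b) = {q1, q2, q4, q5, q6, q7}
Sat(~r | ~b) = {q1, q2, q4, q5, q6, q7}
E[(~r | ~b) U p]: least fixpoint, start Z0 = Sat(p) = {q2, q5, q6}, add states in Sat(~r | ~b) with some successor in Z. Z1 = {q1, q2, q5, q6, q7}; Z2 = {q1, q2, q4, q5, q6, q7}; fixed.
Sat(E[(~r | ~b) U p]) = {q1, q2, q4, q5, q6, q7}
AF E[(~r | ~b) U p]: least fixpoint, start Z0 = {q1, q2, q4, q5, q6, q7}, add states with every successor in Z. Already a fixed point.
Sat(AF E[(~r | ~b) U p]) = {q1, q2, q4, q5, q6, q7}

{q1, q2, q4, q5, q6, q7}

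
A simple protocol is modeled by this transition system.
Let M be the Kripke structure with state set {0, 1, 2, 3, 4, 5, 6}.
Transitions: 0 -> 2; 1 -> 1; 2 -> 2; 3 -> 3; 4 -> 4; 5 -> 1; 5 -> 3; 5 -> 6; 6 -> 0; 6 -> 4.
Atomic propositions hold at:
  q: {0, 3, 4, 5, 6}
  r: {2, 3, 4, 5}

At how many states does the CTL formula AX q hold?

Sat(AX q) = {s : every successor in {0, 3, 4, 5, 6}} = {3, 4, 6}
|Sat(AX q)| = |{3, 4, 6}| = 3.

3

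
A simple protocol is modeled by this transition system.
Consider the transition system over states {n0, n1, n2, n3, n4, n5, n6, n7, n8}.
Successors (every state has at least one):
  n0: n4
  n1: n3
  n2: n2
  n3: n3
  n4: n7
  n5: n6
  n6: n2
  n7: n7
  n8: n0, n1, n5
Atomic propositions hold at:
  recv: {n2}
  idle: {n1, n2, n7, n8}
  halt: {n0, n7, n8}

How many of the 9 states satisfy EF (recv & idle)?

Sat(recv & idle) = {n2}
EF (recv & idle): least fixpoint, start Z0 = {n2}, add states with some successor in Z. Z1 = {n2, n6}; Z2 = {n2, n5, n6}; Z3 = {n2, n5, n6, n8}; fixed.
Sat(EF (recv & idle)) = {n2, n5, n6, n8}
|Sat(EF (recv & idle))| = |{n2, n5, n6, n8}| = 4.

4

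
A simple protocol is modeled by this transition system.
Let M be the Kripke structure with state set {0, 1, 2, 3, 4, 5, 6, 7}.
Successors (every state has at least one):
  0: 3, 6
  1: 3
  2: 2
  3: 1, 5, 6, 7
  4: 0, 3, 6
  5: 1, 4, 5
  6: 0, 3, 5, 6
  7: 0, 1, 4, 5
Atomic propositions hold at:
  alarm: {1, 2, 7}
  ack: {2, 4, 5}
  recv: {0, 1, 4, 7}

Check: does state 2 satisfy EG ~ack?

No

Sat(~ack) = {0, 1, 3, 6, 7}
EG ~ack: greatest fixpoint, start Z0 = {0, 1, 3, 6, 7}, keep only states in Sat with some successor in Z. Already a fixed point.
Sat(EG ~ack) = {0, 1, 3, 6, 7}
2 ∉ Sat(EG ~ack) = {0, 1, 3, 6, 7}, so the formula does not hold at 2.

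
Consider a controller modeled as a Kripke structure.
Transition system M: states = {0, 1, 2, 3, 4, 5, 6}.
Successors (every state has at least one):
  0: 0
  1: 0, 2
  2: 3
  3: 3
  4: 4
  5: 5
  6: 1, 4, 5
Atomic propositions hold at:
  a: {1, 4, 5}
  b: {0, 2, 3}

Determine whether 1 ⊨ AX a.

Sat(AX a) = {s : every successor in {1, 4, 5}} = {4, 5, 6}
1 ∉ Sat(AX a) = {4, 5, 6}, so the formula does not hold at 1.

No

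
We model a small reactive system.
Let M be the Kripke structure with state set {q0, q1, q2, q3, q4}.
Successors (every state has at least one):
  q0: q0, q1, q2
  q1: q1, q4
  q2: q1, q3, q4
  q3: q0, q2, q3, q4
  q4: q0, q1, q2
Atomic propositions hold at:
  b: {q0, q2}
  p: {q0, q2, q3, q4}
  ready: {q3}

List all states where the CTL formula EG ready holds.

EG ready: greatest fixpoint, start Z0 = {q3}, keep only states in Sat with some successor in Z. Already a fixed point.
Sat(EG ready) = {q3}

{q3}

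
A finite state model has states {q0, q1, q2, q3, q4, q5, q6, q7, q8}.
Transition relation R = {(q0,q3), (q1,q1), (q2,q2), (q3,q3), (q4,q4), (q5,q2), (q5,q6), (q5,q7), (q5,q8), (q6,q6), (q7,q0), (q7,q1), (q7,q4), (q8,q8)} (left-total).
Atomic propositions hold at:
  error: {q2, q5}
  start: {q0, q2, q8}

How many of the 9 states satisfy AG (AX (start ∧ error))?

1

Sat(start ∧ error) = {q2}
Sat(AX (start ∧ error)) = {s : every successor in {q2}} = {q2}
AG (AX (start ∧ error)): greatest fixpoint, start Z0 = {q2}, keep only states in Sat with every successor in Z. Already a fixed point.
Sat(AG (AX (start ∧ error))) = {q2}
|Sat(AG (AX (start ∧ error)))| = |{q2}| = 1.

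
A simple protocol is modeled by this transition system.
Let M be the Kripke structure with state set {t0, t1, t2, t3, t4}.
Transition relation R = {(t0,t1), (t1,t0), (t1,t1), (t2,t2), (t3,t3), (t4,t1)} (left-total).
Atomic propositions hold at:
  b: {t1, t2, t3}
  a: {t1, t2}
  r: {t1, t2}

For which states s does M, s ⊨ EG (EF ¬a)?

{t0, t1, t3, t4}

Sat(¬a) = {t0, t3, t4}
EF ¬a: least fixpoint, start Z0 = {t0, t3, t4}, add states with some successor in Z. Z1 = {t0, t1, t3, t4}; fixed.
Sat(EF ¬a) = {t0, t1, t3, t4}
EG (EF ¬a): greatest fixpoint, start Z0 = {t0, t1, t3, t4}, keep only states in Sat with some successor in Z. Already a fixed point.
Sat(EG (EF ¬a)) = {t0, t1, t3, t4}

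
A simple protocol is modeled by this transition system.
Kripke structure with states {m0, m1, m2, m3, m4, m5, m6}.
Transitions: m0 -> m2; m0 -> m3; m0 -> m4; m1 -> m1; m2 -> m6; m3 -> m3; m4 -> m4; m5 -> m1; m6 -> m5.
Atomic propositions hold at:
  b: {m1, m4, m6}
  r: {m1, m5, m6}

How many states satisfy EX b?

Sat(EX b) = {s : some successor in {m1, m4, m6}} = {m0, m1, m2, m4, m5}
|Sat(EX b)| = |{m0, m1, m2, m4, m5}| = 5.

5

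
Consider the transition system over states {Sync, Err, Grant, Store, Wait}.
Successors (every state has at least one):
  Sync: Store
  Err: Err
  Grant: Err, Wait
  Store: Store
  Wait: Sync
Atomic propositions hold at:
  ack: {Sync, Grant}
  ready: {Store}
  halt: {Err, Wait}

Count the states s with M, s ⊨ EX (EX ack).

1

Sat(EX ack) = {s : some successor in {Sync, Grant}} = {Wait}
Sat(EX (EX ack)) = {s : some successor in {Wait}} = {Grant}
|Sat(EX (EX ack))| = |{Grant}| = 1.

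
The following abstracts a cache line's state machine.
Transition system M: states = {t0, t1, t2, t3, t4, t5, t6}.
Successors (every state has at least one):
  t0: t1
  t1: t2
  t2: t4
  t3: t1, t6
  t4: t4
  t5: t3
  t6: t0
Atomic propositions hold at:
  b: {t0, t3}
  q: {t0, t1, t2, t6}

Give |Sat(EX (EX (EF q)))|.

4

EF q: least fixpoint, start Z0 = {t0, t1, t2, t6}, add states with some successor in Z. Z1 = {t0, t1, t2, t3, t6}; Z2 = {t0, t1, t2, t3, t5, t6}; fixed.
Sat(EF q) = {t0, t1, t2, t3, t5, t6}
Sat(EX (EF q)) = {s : some successor in {t0, t1, t2, t3, t5, t6}} = {t0, t1, t3, t5, t6}
Sat(EX (EX (EF q))) = {s : some successor in {t0, t1, t3, t5, t6}} = {t0, t3, t5, t6}
|Sat(EX (EX (EF q)))| = |{t0, t3, t5, t6}| = 4.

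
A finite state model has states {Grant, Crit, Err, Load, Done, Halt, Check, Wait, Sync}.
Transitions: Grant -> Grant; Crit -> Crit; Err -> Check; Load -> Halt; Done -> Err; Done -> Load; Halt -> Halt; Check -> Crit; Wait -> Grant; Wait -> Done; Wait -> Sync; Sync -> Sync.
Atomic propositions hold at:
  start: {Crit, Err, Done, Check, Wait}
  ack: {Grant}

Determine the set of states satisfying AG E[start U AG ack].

AG ack: greatest fixpoint, start Z0 = {Grant}, keep only states in Sat with every successor in Z. Already a fixed point.
Sat(AG ack) = {Grant}
E[start U AG ack]: least fixpoint, start Z0 = Sat(AG ack) = {Grant}, add states in Sat(start) with some successor in Z. Z1 = {Grant, Wait}; fixed.
Sat(E[start U AG ack]) = {Grant, Wait}
AG E[start U AG ack]: greatest fixpoint, start Z0 = {Grant, Wait}, keep only states in Sat with every successor in Z. Z1 = {Grant}; fixed.
Sat(AG E[start U AG ack]) = {Grant}

{Grant}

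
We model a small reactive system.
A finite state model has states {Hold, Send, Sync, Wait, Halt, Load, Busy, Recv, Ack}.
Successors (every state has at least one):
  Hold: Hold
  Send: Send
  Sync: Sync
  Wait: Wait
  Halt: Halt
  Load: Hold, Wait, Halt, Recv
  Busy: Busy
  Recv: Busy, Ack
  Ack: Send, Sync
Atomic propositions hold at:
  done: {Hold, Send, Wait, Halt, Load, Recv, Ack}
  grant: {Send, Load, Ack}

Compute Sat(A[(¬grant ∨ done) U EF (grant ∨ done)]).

{Hold, Send, Wait, Halt, Load, Recv, Ack}

Sat(¬grant) = {Hold, Sync, Wait, Halt, Busy, Recv}
Sat(¬grant ∨ done) = {Hold, Send, Sync, Wait, Halt, Load, Busy, Recv, Ack}
Sat(grant ∨ done) = {Hold, Send, Wait, Halt, Load, Recv, Ack}
EF (grant ∨ done): least fixpoint, start Z0 = {Hold, Send, Wait, Halt, Load, Recv, Ack}, add states with some successor in Z. Already a fixed point.
Sat(EF (grant ∨ done)) = {Hold, Send, Wait, Halt, Load, Recv, Ack}
A[(¬grant ∨ done) U EF (grant ∨ done)]: least fixpoint, start Z0 = Sat(EF (grant ∨ done)) = {Hold, Send, Wait, Halt, Load, Recv, Ack}, add states in Sat(¬grant ∨ done) with every successor in Z. Already a fixed point.
Sat(A[(¬grant ∨ done) U EF (grant ∨ done)]) = {Hold, Send, Wait, Halt, Load, Recv, Ack}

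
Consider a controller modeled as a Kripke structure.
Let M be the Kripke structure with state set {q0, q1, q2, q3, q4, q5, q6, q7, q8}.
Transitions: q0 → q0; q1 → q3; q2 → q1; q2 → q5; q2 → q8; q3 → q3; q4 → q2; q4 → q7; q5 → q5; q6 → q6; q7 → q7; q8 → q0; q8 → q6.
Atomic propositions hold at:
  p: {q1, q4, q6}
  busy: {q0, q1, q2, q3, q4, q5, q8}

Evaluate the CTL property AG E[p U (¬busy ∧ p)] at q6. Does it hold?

Yes

Sat(¬busy) = {q6, q7}
Sat(¬busy ∧ p) = {q6}
E[p U (¬busy ∧ p)]: least fixpoint, start Z0 = Sat((¬busy ∧ p)) = {q6}, add states in Sat(p) with some successor in Z. Already a fixed point.
Sat(E[p U (¬busy ∧ p)]) = {q6}
AG E[p U (¬busy ∧ p)]: greatest fixpoint, start Z0 = {q6}, keep only states in Sat with every successor in Z. Already a fixed point.
Sat(AG E[p U (¬busy ∧ p)]) = {q6}
q6 ∈ Sat(AG E[p U (¬busy ∧ p)]) = {q6}, so the formula holds at q6.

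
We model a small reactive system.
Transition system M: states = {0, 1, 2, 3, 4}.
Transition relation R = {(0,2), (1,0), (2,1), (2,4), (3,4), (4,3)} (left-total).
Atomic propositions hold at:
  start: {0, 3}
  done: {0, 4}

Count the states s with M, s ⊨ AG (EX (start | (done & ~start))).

2

Sat(~start) = {1, 2, 4}
Sat(done & ~start) = {4}
Sat(start | (done & ~start)) = {0, 3, 4}
Sat(EX (start | (done & ~start))) = {s : some successor in {0, 3, 4}} = {1, 2, 3, 4}
AG (EX (start | (done & ~start))): greatest fixpoint, start Z0 = {1, 2, 3, 4}, keep only states in Sat with every successor in Z. Z1 = {2, 3, 4}; Z2 = {3, 4}; fixed.
Sat(AG (EX (start | (done & ~start)))) = {3, 4}
|Sat(AG (EX (start | (done & ~start))))| = |{3, 4}| = 2.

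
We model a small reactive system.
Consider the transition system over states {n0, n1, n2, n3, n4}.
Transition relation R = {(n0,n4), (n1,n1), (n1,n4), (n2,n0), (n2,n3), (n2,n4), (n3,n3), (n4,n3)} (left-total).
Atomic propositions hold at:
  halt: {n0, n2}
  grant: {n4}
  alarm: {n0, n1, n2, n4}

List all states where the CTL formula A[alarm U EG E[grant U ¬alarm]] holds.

Sat(¬alarm) = {n3}
E[grant U ¬alarm]: least fixpoint, start Z0 = Sat(¬alarm) = {n3}, add states in Sat(grant) with some successor in Z. Z1 = {n3, n4}; fixed.
Sat(E[grant U ¬alarm]) = {n3, n4}
EG E[grant U ¬alarm]: greatest fixpoint, start Z0 = {n3, n4}, keep only states in Sat with some successor in Z. Already a fixed point.
Sat(EG E[grant U ¬alarm]) = {n3, n4}
A[alarm U EG E[grant U ¬alarm]]: least fixpoint, start Z0 = Sat(EG E[grant U ¬alarm]) = {n3, n4}, add states in Sat(alarm) with every successor in Z. Z1 = {n0, n3, n4}; Z2 = {n0, n2, n3, n4}; fixed.
Sat(A[alarm U EG E[grant U ¬alarm]]) = {n0, n2, n3, n4}

{n0, n2, n3, n4}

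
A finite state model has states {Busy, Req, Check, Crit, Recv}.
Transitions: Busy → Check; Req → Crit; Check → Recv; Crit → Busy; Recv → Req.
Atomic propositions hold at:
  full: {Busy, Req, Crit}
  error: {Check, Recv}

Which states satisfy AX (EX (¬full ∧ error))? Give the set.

Sat(¬full) = {Check, Recv}
Sat(¬full ∧ error) = {Check, Recv}
Sat(EX (¬full ∧ error)) = {s : some successor in {Check, Recv}} = {Busy, Check}
Sat(AX (EX (¬full ∧ error))) = {s : every successor in {Busy, Check}} = {Busy, Crit}

{Busy, Crit}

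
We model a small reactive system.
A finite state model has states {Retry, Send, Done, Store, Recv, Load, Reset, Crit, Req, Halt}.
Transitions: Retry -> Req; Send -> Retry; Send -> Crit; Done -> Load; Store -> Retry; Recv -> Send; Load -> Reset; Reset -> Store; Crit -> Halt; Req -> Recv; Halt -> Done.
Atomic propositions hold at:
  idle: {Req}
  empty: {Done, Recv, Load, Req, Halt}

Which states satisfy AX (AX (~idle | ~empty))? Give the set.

{Retry, Done, Recv, Load, Reset, Crit, Req, Halt}

Sat(~idle) = {Retry, Send, Done, Store, Recv, Load, Reset, Crit, Halt}
Sat(~empty) = {Retry, Send, Store, Reset, Crit}
Sat(~idle | ~empty) = {Retry, Send, Done, Store, Recv, Load, Reset, Crit, Halt}
Sat(AX (~idle | ~empty)) = {s : every successor in {Retry, Send, Done, Store, Recv, Load, Reset, Crit, Halt}} = {Send, Done, Store, Recv, Load, Reset, Crit, Req, Halt}
Sat(AX (AX (~idle | ~empty))) = {s : every successor in {Send, Done, Store, Recv, Load, Reset, Crit, Req, Halt}} = {Retry, Done, Recv, Load, Reset, Crit, Req, Halt}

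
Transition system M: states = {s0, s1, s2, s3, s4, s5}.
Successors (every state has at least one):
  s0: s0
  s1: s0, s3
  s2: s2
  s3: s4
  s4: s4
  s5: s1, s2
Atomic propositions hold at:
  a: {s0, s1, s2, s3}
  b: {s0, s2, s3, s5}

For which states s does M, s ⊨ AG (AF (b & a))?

Sat(b & a) = {s0, s2, s3}
AF (b & a): least fixpoint, start Z0 = {s0, s2, s3}, add states with every successor in Z. Z1 = {s0, s1, s2, s3}; Z2 = {s0, s1, s2, s3, s5}; fixed.
Sat(AF (b & a)) = {s0, s1, s2, s3, s5}
AG (AF (b & a)): greatest fixpoint, start Z0 = {s0, s1, s2, s3, s5}, keep only states in Sat with every successor in Z. Z1 = {s0, s1, s2, s5}; Z2 = {s0, s2, s5}; Z3 = {s0, s2}; fixed.
Sat(AG (AF (b & a))) = {s0, s2}

{s0, s2}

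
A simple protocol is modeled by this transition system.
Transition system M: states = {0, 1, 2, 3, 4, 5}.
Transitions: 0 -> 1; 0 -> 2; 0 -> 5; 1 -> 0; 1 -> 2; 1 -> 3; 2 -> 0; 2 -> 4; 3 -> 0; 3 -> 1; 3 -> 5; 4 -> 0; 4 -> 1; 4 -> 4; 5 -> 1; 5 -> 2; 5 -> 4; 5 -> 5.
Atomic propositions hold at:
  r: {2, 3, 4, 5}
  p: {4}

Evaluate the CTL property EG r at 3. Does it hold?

EG r: greatest fixpoint, start Z0 = {2, 3, 4, 5}, keep only states in Sat with some successor in Z. Already a fixed point.
Sat(EG r) = {2, 3, 4, 5}
3 ∈ Sat(EG r) = {2, 3, 4, 5}, so the formula holds at 3.

Yes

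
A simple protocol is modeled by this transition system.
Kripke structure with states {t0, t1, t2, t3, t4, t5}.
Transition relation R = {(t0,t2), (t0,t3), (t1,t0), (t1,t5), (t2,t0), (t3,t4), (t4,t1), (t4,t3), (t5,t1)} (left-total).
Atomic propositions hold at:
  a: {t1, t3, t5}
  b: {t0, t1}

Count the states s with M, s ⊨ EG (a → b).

4

Sat(a → b) = {t0, t1, t2, t4}
EG (a → b): greatest fixpoint, start Z0 = {t0, t1, t2, t4}, keep only states in Sat with some successor in Z. Already a fixed point.
Sat(EG (a → b)) = {t0, t1, t2, t4}
|Sat(EG (a → b))| = |{t0, t1, t2, t4}| = 4.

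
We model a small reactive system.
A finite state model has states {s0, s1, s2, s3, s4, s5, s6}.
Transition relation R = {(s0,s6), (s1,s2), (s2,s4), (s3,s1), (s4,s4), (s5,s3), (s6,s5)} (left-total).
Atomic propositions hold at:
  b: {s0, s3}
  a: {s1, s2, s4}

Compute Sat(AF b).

{s0, s3, s5, s6}

AF b: least fixpoint, start Z0 = {s0, s3}, add states with every successor in Z. Z1 = {s0, s3, s5}; Z2 = {s0, s3, s5, s6}; fixed.
Sat(AF b) = {s0, s3, s5, s6}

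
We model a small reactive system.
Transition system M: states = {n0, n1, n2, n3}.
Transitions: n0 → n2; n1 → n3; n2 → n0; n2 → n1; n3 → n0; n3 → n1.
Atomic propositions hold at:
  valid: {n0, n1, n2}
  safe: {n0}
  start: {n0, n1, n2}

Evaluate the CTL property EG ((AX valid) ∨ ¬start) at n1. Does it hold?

No

Sat(AX valid) = {s : every successor in {n0, n1, n2}} = {n0, n2, n3}
Sat(¬start) = {n3}
Sat((AX valid) ∨ ¬start) = {n0, n2, n3}
EG ((AX valid) ∨ ¬start): greatest fixpoint, start Z0 = {n0, n2, n3}, keep only states in Sat with some successor in Z. Already a fixed point.
Sat(EG ((AX valid) ∨ ¬start)) = {n0, n2, n3}
n1 ∉ Sat(EG ((AX valid) ∨ ¬start)) = {n0, n2, n3}, so the formula does not hold at n1.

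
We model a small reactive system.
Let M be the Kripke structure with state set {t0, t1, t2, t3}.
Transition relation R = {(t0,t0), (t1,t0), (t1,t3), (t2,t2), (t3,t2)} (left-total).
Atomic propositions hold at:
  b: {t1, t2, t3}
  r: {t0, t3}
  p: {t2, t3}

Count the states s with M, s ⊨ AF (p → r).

Sat(p → r) = {t0, t1, t3}
AF (p → r): least fixpoint, start Z0 = {t0, t1, t3}, add states with every successor in Z. Already a fixed point.
Sat(AF (p → r)) = {t0, t1, t3}
|Sat(AF (p → r))| = |{t0, t1, t3}| = 3.

3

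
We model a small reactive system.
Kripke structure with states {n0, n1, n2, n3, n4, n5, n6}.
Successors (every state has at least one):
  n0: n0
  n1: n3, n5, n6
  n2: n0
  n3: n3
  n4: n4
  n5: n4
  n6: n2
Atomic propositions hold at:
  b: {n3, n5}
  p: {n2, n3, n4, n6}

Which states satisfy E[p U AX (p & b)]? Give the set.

Sat(p & b) = {n3}
Sat(AX (p & b)) = {s : every successor in {n3}} = {n3}
E[p U AX (p & b)]: least fixpoint, start Z0 = Sat(AX (p & b)) = {n3}, add states in Sat(p) with some successor in Z. Already a fixed point.
Sat(E[p U AX (p & b)]) = {n3}

{n3}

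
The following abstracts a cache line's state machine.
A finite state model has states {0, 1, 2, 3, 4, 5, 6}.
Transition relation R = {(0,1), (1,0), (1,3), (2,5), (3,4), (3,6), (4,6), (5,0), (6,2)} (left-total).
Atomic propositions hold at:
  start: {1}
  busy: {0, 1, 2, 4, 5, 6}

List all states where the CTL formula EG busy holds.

{0, 1, 2, 4, 5, 6}

EG busy: greatest fixpoint, start Z0 = {0, 1, 2, 4, 5, 6}, keep only states in Sat with some successor in Z. Already a fixed point.
Sat(EG busy) = {0, 1, 2, 4, 5, 6}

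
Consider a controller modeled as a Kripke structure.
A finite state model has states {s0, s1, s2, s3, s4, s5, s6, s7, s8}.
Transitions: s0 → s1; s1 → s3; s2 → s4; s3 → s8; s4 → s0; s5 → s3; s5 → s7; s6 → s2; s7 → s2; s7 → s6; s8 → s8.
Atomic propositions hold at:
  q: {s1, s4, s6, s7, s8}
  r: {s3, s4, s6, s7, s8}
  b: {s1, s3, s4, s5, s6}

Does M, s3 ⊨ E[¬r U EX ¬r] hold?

Sat(¬r) = {s0, s1, s2, s5}
Sat(EX ¬r) = {s : some successor in {s0, s1, s2, s5}} = {s0, s4, s6, s7}
E[¬r U EX ¬r]: least fixpoint, start Z0 = Sat(EX ¬r) = {s0, s4, s6, s7}, add states in Sat(¬r) with some successor in Z. Z1 = {s0, s2, s4, s5, s6, s7}; fixed.
Sat(E[¬r U EX ¬r]) = {s0, s2, s4, s5, s6, s7}
s3 ∉ Sat(E[¬r U EX ¬r]) = {s0, s2, s4, s5, s6, s7}, so the formula does not hold at s3.

No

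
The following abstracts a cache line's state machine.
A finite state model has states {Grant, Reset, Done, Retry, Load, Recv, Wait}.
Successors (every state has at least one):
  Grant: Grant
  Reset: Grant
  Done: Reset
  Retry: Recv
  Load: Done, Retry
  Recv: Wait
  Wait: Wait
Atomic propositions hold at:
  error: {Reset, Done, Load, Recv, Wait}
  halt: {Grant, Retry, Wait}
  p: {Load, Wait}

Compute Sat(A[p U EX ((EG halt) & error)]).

EG halt: greatest fixpoint, start Z0 = {Grant, Retry, Wait}, keep only states in Sat with some successor in Z. Z1 = {Grant, Wait}; fixed.
Sat(EG halt) = {Grant, Wait}
Sat((EG halt) & error) = {Wait}
Sat(EX ((EG halt) & error)) = {s : some successor in {Wait}} = {Recv, Wait}
A[p U EX ((EG halt) & error)]: least fixpoint, start Z0 = Sat(EX ((EG halt) & error)) = {Recv, Wait}, add states in Sat(p) with every successor in Z. Already a fixed point.
Sat(A[p U EX ((EG halt) & error)]) = {Recv, Wait}

{Recv, Wait}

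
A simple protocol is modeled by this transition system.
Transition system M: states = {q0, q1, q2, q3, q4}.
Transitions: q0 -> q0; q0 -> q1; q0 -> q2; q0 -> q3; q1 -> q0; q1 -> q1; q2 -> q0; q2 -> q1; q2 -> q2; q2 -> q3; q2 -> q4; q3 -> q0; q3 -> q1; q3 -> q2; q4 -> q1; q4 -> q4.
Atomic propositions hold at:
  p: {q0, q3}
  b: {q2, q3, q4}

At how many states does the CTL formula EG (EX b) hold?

4

Sat(EX b) = {s : some successor in {q2, q3, q4}} = {q0, q2, q3, q4}
EG (EX b): greatest fixpoint, start Z0 = {q0, q2, q3, q4}, keep only states in Sat with some successor in Z. Already a fixed point.
Sat(EG (EX b)) = {q0, q2, q3, q4}
|Sat(EG (EX b))| = |{q0, q2, q3, q4}| = 4.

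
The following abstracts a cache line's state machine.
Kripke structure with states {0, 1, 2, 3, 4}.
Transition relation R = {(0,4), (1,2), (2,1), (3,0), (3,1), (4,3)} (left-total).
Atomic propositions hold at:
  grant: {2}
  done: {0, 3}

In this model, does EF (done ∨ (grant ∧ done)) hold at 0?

Sat(grant ∧ done) = ∅
Sat(done ∨ (grant ∧ done)) = {0, 3}
EF (done ∨ (grant ∧ done)): least fixpoint, start Z0 = {0, 3}, add states with some successor in Z. Z1 = {0, 3, 4}; fixed.
Sat(EF (done ∨ (grant ∧ done))) = {0, 3, 4}
0 ∈ Sat(EF (done ∨ (grant ∧ done))) = {0, 3, 4}, so the formula holds at 0.

Yes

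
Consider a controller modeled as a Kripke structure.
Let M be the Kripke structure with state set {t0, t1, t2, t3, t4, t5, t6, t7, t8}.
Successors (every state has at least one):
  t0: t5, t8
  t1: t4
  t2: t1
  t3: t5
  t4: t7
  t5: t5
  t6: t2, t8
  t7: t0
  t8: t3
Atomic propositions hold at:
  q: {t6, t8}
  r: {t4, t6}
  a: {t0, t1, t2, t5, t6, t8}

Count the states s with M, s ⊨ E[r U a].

E[r U a]: least fixpoint, start Z0 = Sat(a) = {t0, t1, t2, t5, t6, t8}, add states in Sat(r) with some successor in Z. Already a fixed point.
Sat(E[r U a]) = {t0, t1, t2, t5, t6, t8}
|Sat(E[r U a])| = |{t0, t1, t2, t5, t6, t8}| = 6.

6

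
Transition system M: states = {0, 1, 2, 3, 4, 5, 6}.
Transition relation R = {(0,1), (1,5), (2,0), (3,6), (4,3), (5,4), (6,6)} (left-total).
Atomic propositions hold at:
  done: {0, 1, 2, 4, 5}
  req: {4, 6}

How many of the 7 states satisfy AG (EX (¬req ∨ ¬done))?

Sat(¬req) = {0, 1, 2, 3, 5}
Sat(¬done) = {3, 6}
Sat(¬req ∨ ¬done) = {0, 1, 2, 3, 5, 6}
Sat(EX (¬req ∨ ¬done)) = {s : some successor in {0, 1, 2, 3, 5, 6}} = {0, 1, 2, 3, 4, 6}
AG (EX (¬req ∨ ¬done)): greatest fixpoint, start Z0 = {0, 1, 2, 3, 4, 6}, keep only states in Sat with every successor in Z. Z1 = {0, 2, 3, 4, 6}; Z2 = {2, 3, 4, 6}; Z3 = {3, 4, 6}; fixed.
Sat(AG (EX (¬req ∨ ¬done))) = {3, 4, 6}
|Sat(AG (EX (¬req ∨ ¬done)))| = |{3, 4, 6}| = 3.

3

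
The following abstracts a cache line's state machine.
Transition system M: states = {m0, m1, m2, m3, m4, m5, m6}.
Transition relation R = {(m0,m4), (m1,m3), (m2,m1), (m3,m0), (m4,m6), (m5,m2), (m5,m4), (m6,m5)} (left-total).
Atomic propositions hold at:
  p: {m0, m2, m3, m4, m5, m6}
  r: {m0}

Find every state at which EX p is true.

Sat(EX p) = {s : some successor in {m0, m2, m3, m4, m5, m6}} = {m0, m1, m3, m4, m5, m6}

{m0, m1, m3, m4, m5, m6}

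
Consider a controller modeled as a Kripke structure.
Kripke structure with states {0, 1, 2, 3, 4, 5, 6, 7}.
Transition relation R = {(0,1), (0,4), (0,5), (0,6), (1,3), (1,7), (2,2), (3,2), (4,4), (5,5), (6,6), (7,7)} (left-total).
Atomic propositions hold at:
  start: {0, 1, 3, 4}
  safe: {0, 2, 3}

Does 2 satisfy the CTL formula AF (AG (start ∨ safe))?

Sat(start ∨ safe) = {0, 1, 2, 3, 4}
AG (start ∨ safe): greatest fixpoint, start Z0 = {0, 1, 2, 3, 4}, keep only states in Sat with every successor in Z. Z1 = {2, 3, 4}; fixed.
Sat(AG (start ∨ safe)) = {2, 3, 4}
AF (AG (start ∨ safe)): least fixpoint, start Z0 = {2, 3, 4}, add states with every successor in Z. Already a fixed point.
Sat(AF (AG (start ∨ safe))) = {2, 3, 4}
2 ∈ Sat(AF (AG (start ∨ safe))) = {2, 3, 4}, so the formula holds at 2.

Yes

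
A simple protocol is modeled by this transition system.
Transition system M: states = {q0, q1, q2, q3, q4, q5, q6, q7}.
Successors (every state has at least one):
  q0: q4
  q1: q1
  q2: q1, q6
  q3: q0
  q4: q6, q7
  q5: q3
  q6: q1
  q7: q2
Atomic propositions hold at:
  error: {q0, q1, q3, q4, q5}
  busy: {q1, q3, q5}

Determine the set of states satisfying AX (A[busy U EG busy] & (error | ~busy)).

{q1, q6}

EG busy: greatest fixpoint, start Z0 = {q1, q3, q5}, keep only states in Sat with some successor in Z. Z1 = {q1, q5}; Z2 = {q1}; fixed.
Sat(EG busy) = {q1}
A[busy U EG busy]: least fixpoint, start Z0 = Sat(EG busy) = {q1}, add states in Sat(busy) with every successor in Z. Already a fixed point.
Sat(A[busy U EG busy]) = {q1}
Sat(~busy) = {q0, q2, q4, q6, q7}
Sat(error | ~busy) = {q0, q1, q2, q3, q4, q5, q6, q7}
Sat(A[busy U EG busy] & (error | ~busy)) = {q1}
Sat(AX (A[busy U EG busy] & (error | ~busy))) = {s : every successor in {q1}} = {q1, q6}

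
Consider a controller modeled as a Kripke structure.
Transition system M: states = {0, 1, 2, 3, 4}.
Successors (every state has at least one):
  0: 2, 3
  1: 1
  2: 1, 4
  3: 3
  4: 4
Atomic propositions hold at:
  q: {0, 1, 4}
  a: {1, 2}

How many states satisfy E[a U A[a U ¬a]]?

4

Sat(¬a) = {0, 3, 4}
A[a U ¬a]: least fixpoint, start Z0 = Sat(¬a) = {0, 3, 4}, add states in Sat(a) with every successor in Z. Already a fixed point.
Sat(A[a U ¬a]) = {0, 3, 4}
E[a U A[a U ¬a]]: least fixpoint, start Z0 = Sat(A[a U ¬a]) = {0, 3, 4}, add states in Sat(a) with some successor in Z. Z1 = {0, 2, 3, 4}; fixed.
Sat(E[a U A[a U ¬a]]) = {0, 2, 3, 4}
|Sat(E[a U A[a U ¬a]])| = |{0, 2, 3, 4}| = 4.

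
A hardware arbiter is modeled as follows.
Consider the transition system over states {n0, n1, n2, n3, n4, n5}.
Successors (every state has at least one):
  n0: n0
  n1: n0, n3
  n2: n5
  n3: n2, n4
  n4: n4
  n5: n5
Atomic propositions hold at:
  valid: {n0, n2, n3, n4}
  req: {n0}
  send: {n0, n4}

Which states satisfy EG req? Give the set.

{n0}

EG req: greatest fixpoint, start Z0 = {n0}, keep only states in Sat with some successor in Z. Already a fixed point.
Sat(EG req) = {n0}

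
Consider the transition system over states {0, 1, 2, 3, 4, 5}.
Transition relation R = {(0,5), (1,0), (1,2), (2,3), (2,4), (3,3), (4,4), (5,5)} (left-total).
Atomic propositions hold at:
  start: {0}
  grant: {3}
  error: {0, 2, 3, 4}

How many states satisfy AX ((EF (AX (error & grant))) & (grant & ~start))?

Sat(error & grant) = {3}
Sat(AX (error & grant)) = {s : every successor in {3}} = {3}
EF (AX (error & grant)): least fixpoint, start Z0 = {3}, add states with some successor in Z. Z1 = {2, 3}; Z2 = {1, 2, 3}; fixed.
Sat(EF (AX (error & grant))) = {1, 2, 3}
Sat(~start) = {1, 2, 3, 4, 5}
Sat(grant & ~start) = {3}
Sat((EF (AX (error & grant))) & (grant & ~start)) = {3}
Sat(AX ((EF (AX (error & grant))) & (grant & ~start))) = {s : every successor in {3}} = {3}
|Sat(AX ((EF (AX (error & grant))) & (grant & ~start)))| = |{3}| = 1.

1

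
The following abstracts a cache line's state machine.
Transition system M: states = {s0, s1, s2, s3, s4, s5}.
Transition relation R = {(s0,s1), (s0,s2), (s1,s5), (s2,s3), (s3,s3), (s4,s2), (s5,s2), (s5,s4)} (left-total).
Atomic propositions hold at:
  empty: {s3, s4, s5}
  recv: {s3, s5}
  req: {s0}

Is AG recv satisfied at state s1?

AG recv: greatest fixpoint, start Z0 = {s3, s5}, keep only states in Sat with every successor in Z. Z1 = {s3}; fixed.
Sat(AG recv) = {s3}
s1 ∉ Sat(AG recv) = {s3}, so the formula does not hold at s1.

No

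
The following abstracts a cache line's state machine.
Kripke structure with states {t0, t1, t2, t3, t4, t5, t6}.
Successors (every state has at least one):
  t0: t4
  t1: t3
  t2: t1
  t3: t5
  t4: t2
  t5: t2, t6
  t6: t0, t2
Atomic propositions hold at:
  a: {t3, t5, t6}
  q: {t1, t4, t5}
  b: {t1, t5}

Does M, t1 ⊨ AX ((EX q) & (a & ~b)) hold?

Yes

Sat(EX q) = {s : some successor in {t1, t4, t5}} = {t0, t2, t3}
Sat(~b) = {t0, t2, t3, t4, t6}
Sat(a & ~b) = {t3, t6}
Sat((EX q) & (a & ~b)) = {t3}
Sat(AX ((EX q) & (a & ~b))) = {s : every successor in {t3}} = {t1}
t1 ∈ Sat(AX ((EX q) & (a & ~b))) = {t1}, so the formula holds at t1.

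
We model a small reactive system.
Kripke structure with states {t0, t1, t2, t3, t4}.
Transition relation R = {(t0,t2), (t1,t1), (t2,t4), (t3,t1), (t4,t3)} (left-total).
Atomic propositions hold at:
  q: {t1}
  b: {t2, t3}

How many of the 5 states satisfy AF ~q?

4

Sat(~q) = {t0, t2, t3, t4}
AF ~q: least fixpoint, start Z0 = {t0, t2, t3, t4}, add states with every successor in Z. Already a fixed point.
Sat(AF ~q) = {t0, t2, t3, t4}
|Sat(AF ~q)| = |{t0, t2, t3, t4}| = 4.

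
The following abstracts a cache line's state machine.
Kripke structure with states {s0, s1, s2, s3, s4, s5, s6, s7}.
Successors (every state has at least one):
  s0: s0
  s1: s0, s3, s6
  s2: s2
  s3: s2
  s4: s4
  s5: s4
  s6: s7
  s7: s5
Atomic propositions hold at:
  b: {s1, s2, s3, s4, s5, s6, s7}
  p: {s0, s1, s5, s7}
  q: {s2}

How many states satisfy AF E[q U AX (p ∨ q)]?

Sat(p ∨ q) = {s0, s1, s2, s5, s7}
Sat(AX (p ∨ q)) = {s : every successor in {s0, s1, s2, s5, s7}} = {s0, s2, s3, s6, s7}
E[q U AX (p ∨ q)]: least fixpoint, start Z0 = Sat(AX (p ∨ q)) = {s0, s2, s3, s6, s7}, add states in Sat(q) with some successor in Z. Already a fixed point.
Sat(E[q U AX (p ∨ q)]) = {s0, s2, s3, s6, s7}
AF E[q U AX (p ∨ q)]: least fixpoint, start Z0 = {s0, s2, s3, s6, s7}, add states with every successor in Z. Z1 = {s0, s1, s2, s3, s6, s7}; fixed.
Sat(AF E[q U AX (p ∨ q)]) = {s0, s1, s2, s3, s6, s7}
|Sat(AF E[q U AX (p ∨ q)])| = |{s0, s1, s2, s3, s6, s7}| = 6.

6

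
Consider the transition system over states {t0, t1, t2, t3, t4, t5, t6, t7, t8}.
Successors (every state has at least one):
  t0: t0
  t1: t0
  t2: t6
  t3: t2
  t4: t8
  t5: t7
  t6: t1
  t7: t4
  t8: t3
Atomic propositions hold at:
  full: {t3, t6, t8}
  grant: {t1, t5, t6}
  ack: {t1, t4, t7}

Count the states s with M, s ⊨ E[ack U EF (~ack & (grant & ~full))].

Sat(~ack) = {t0, t2, t3, t5, t6, t8}
Sat(~full) = {t0, t1, t2, t4, t5, t7}
Sat(grant & ~full) = {t1, t5}
Sat(~ack & (grant & ~full)) = {t5}
EF (~ack & (grant & ~full)): least fixpoint, start Z0 = {t5}, add states with some successor in Z. Already a fixed point.
Sat(EF (~ack & (grant & ~full))) = {t5}
E[ack U EF (~ack & (grant & ~full))]: least fixpoint, start Z0 = Sat(EF (~ack & (grant & ~full))) = {t5}, add states in Sat(ack) with some successor in Z. Already a fixed point.
Sat(E[ack U EF (~ack & (grant & ~full))]) = {t5}
|Sat(E[ack U EF (~ack & (grant & ~full))])| = |{t5}| = 1.

1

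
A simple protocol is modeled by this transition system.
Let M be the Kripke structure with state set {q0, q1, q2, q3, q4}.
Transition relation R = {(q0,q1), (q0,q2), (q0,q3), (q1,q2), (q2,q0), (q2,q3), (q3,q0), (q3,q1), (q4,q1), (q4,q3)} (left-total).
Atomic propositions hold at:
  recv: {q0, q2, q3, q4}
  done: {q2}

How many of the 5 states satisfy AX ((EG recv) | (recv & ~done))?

EG recv: greatest fixpoint, start Z0 = {q0, q2, q3, q4}, keep only states in Sat with some successor in Z. Already a fixed point.
Sat(EG recv) = {q0, q2, q3, q4}
Sat(~done) = {q0, q1, q3, q4}
Sat(recv & ~done) = {q0, q3, q4}
Sat((EG recv) | (recv & ~done)) = {q0, q2, q3, q4}
Sat(AX ((EG recv) | (recv & ~done))) = {s : every successor in {q0, q2, q3, q4}} = {q1, q2}
|Sat(AX ((EG recv) | (recv & ~done)))| = |{q1, q2}| = 2.

2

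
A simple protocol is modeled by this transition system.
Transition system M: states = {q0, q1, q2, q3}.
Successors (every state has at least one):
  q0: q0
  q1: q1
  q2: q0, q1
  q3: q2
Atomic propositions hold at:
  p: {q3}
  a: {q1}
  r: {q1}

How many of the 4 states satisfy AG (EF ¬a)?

Sat(¬a) = {q0, q2, q3}
EF ¬a: least fixpoint, start Z0 = {q0, q2, q3}, add states with some successor in Z. Already a fixed point.
Sat(EF ¬a) = {q0, q2, q3}
AG (EF ¬a): greatest fixpoint, start Z0 = {q0, q2, q3}, keep only states in Sat with every successor in Z. Z1 = {q0, q3}; Z2 = {q0}; fixed.
Sat(AG (EF ¬a)) = {q0}
|Sat(AG (EF ¬a))| = |{q0}| = 1.

1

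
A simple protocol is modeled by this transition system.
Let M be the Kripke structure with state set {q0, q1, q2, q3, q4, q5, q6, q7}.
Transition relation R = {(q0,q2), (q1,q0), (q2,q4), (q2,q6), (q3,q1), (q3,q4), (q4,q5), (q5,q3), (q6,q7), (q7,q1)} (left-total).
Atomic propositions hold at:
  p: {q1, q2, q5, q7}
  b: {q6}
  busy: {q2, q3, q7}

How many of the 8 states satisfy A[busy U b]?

1

A[busy U b]: least fixpoint, start Z0 = Sat(b) = {q6}, add states in Sat(busy) with every successor in Z. Already a fixed point.
Sat(A[busy U b]) = {q6}
|Sat(A[busy U b])| = |{q6}| = 1.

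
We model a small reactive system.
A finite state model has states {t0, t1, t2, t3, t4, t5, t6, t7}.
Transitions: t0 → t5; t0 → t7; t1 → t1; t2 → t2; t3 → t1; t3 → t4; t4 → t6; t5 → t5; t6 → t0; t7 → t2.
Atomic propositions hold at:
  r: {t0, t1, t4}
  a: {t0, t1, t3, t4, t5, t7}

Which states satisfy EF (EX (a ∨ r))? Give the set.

Sat(a ∨ r) = {t0, t1, t3, t4, t5, t7}
Sat(EX (a ∨ r)) = {s : some successor in {t0, t1, t3, t4, t5, t7}} = {t0, t1, t3, t5, t6}
EF (EX (a ∨ r)): least fixpoint, start Z0 = {t0, t1, t3, t5, t6}, add states with some successor in Z. Z1 = {t0, t1, t3, t4, t5, t6}; fixed.
Sat(EF (EX (a ∨ r))) = {t0, t1, t3, t4, t5, t6}

{t0, t1, t3, t4, t5, t6}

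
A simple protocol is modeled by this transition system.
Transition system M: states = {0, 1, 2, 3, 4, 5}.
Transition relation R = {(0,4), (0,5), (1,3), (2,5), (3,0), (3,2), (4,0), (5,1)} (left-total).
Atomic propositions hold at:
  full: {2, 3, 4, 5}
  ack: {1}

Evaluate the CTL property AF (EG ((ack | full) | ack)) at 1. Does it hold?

Sat(ack | full) = {1, 2, 3, 4, 5}
Sat((ack | full) | ack) = {1, 2, 3, 4, 5}
EG ((ack | full) | ack): greatest fixpoint, start Z0 = {1, 2, 3, 4, 5}, keep only states in Sat with some successor in Z. Z1 = {1, 2, 3, 5}; fixed.
Sat(EG ((ack | full) | ack)) = {1, 2, 3, 5}
AF (EG ((ack | full) | ack)): least fixpoint, start Z0 = {1, 2, 3, 5}, add states with every successor in Z. Already a fixed point.
Sat(AF (EG ((ack | full) | ack))) = {1, 2, 3, 5}
1 ∈ Sat(AF (EG ((ack | full) | ack))) = {1, 2, 3, 5}, so the formula holds at 1.

Yes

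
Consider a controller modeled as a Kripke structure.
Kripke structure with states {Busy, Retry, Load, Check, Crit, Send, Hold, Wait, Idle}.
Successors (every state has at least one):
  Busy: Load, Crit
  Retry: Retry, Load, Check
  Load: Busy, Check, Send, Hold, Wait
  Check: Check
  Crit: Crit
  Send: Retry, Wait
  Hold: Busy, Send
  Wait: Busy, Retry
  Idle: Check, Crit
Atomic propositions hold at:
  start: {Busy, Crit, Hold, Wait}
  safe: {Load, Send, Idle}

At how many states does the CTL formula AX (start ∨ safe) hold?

Sat(start ∨ safe) = {Busy, Load, Crit, Send, Hold, Wait, Idle}
Sat(AX (start ∨ safe)) = {s : every successor in {Busy, Load, Crit, Send, Hold, Wait, Idle}} = {Busy, Crit, Hold}
|Sat(AX (start ∨ safe))| = |{Busy, Crit, Hold}| = 3.

3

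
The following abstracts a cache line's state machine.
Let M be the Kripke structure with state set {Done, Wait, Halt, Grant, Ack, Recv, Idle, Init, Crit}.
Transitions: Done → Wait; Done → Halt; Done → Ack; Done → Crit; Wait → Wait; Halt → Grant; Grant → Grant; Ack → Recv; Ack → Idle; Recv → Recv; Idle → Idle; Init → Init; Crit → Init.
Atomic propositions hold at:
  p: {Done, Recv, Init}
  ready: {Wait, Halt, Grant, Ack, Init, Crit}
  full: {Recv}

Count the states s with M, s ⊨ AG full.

1

AG full: greatest fixpoint, start Z0 = {Recv}, keep only states in Sat with every successor in Z. Already a fixed point.
Sat(AG full) = {Recv}
|Sat(AG full)| = |{Recv}| = 1.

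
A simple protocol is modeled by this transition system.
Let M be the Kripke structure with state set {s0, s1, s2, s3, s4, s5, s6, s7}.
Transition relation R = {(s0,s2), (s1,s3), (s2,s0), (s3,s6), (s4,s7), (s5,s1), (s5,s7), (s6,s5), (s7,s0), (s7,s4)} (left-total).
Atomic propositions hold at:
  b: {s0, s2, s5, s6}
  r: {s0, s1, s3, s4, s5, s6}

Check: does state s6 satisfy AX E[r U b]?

Yes

E[r U b]: least fixpoint, start Z0 = Sat(b) = {s0, s2, s5, s6}, add states in Sat(r) with some successor in Z. Z1 = {s0, s2, s3, s5, s6}; Z2 = {s0, s1, s2, s3, s5, s6}; fixed.
Sat(E[r U b]) = {s0, s1, s2, s3, s5, s6}
Sat(AX E[r U b]) = {s : every successor in {s0, s1, s2, s3, s5, s6}} = {s0, s1, s2, s3, s6}
s6 ∈ Sat(AX E[r U b]) = {s0, s1, s2, s3, s6}, so the formula holds at s6.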